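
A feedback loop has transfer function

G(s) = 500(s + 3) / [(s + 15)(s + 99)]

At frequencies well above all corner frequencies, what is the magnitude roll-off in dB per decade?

Each pole contributes −20 dB/decade at high frequency; each zero contributes +20 dB/decade.
Net: 1 zero(s) − 2 pole(s) → -20 dB/decade.

-20 dB/decade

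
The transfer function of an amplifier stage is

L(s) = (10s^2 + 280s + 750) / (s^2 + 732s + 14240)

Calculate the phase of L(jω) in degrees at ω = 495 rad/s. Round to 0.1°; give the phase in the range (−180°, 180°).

54.3°

Substitute s = j495:
Numerator: 10(j495)^2 + 280(j495) + 750 = -2449500 + j138600
Denominator: (j495)^2 + 732(j495) + 14240 = -230785 + j362340
|N| = √(2449500² + 138600²) ≈ 2.4534e+06, ∠N ≈ 176.76°
|D| = √(230785² + 362340²) ≈ 4.296e+05, ∠D ≈ 122.49°
∠L = 176.76° − 122.49° = 54.27°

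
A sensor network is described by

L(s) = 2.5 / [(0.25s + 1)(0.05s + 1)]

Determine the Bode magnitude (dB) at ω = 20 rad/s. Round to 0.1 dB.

-9.2 dB

At ω = 20 rad/s:
pole (1 + j20·0.25) = 1 + j5 → |·| ≈ 5.099, ∠ ≈ 78.69°
pole (1 + j20·0.05) = 1 + j1 → |·| ≈ 1.4142, ∠ ≈ 45.00°
|L| = 2.5 · 1 / (5.099 · 1.4142) ≈ 0.34669
Gain = 20 log₁₀(0.34669) ≈ -9.20 dB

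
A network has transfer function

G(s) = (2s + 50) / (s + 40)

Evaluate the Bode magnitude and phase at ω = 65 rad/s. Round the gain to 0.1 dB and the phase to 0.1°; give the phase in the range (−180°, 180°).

5.2 dB, 10.6°

Substitute s = j65:
Numerator: 2(j65) + 50 = 50 + j130
Denominator: (j65) + 40 = 40 + j65
|N| = √(50² + 130²) ≈ 139.28, ∠N ≈ 68.96°
|D| = √(40² + 65²) ≈ 76.322, ∠D ≈ 58.39°
|G| = 139.28 / 76.322 ≈ 1.8249
Gain = 20 log₁₀(1.8249) ≈ 5.22 dB
∠G = 68.96° − 58.39° = 10.57°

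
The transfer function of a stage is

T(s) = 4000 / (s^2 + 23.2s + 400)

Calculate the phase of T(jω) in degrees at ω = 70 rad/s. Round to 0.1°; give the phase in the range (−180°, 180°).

At s = jω = j70:
quadratic: (j70)² + 23.2·j70 + 400 = -4500 + j1624 → |·| ≈ 4784.1, ∠ ≈ 160.16°
∠T = 0.00° − 160.16° = -160.16°

-160.2°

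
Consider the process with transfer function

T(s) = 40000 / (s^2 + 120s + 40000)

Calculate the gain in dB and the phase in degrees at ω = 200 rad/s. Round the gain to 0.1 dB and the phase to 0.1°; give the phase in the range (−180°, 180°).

At s = jω = j200:
quadratic: (j200)² + 120·j200 + 40000 = 0 + j24000 → |·| ≈ 24000, ∠ ≈ 90.00°
|T| = 40000 / 24000 ≈ 1.6667
Gain = 20 log₁₀(1.6667) ≈ 4.44 dB
∠T = 0.00° − 90.00° = -90.00°

4.4 dB, -90.0°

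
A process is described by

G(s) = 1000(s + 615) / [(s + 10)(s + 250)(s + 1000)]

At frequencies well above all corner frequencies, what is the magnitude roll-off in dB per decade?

-40 dB/decade

Each pole contributes −20 dB/decade at high frequency; each zero contributes +20 dB/decade.
Net: 1 zero(s) − 3 pole(s) → -40 dB/decade.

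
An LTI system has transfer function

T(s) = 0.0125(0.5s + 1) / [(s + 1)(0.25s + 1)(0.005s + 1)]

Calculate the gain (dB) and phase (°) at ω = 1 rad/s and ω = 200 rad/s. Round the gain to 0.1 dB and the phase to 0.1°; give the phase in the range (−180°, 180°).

ω = 1: -40.4 dB, -32.8°; ω = 200: -81.1 dB, -134.1°

At ω = 1 rad/s:
zero (1 + j1·0.5) = 1 + j0.5 → |·| ≈ 1.118, ∠ ≈ 26.57°
pole (1 + j1·1) = 1 + j1 → |·| ≈ 1.4142, ∠ ≈ 45.00°
pole (1 + j1·0.25) = 1 + j0.25 → |·| ≈ 1.0308, ∠ ≈ 14.04°
pole (1 + j1·0.005) = 1 + j0.005 → |·| ≈ 1, ∠ ≈ 0.29°
|T| = 0.0125 · 1.118 / (1.4142 · 1.0308 · 1) ≈ 0.0095866
Gain = 20 log₁₀(0.0095866) ≈ -40.37 dB
∠T = (26.57°) − (45.00° + 14.04° + 0.29°) = -32.76°

At ω = 200 rad/s:
zero (1 + j200·0.5) = 1 + j100 → |·| ≈ 100, ∠ ≈ 89.43°
pole (1 + j200·1) = 1 + j200 → |·| ≈ 200, ∠ ≈ 89.71°
pole (1 + j200·0.25) = 1 + j50 → |·| ≈ 50.01, ∠ ≈ 88.85°
pole (1 + j200·0.005) = 1 + j1 → |·| ≈ 1.4142, ∠ ≈ 45.00°
|T| = 0.0125 · 100 / (200 · 50.01 · 1.4142) ≈ 8.8372e-05
Gain = 20 log₁₀(8.8372e-05) ≈ -81.07 dB
∠T = (89.43°) − (89.71° + 88.85° + 45.00°) = -134.13°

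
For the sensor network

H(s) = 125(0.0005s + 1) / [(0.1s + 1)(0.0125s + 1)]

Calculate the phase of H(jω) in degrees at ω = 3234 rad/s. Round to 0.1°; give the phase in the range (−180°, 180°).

At ω = 3234 rad/s:
zero (1 + j3234·0.0005) = 1 + j1.617 → |·| ≈ 1.9012, ∠ ≈ 58.27°
pole (1 + j3234·0.1) = 1 + j323.4 → |·| ≈ 323.4, ∠ ≈ 89.82°
pole (1 + j3234·0.0125) = 1 + j40.425 → |·| ≈ 40.437, ∠ ≈ 88.58°
∠H = (58.27°) − (89.82° + 88.58°) = -120.13°

-120.1°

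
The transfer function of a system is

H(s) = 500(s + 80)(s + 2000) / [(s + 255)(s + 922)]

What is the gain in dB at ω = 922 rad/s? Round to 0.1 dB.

58.2 dB

At s = jω = j922:
zero (s+80): 80 + j922 → |·| = √(80²+922²) = √856484 ≈ 925.46, ∠ = arctan(922/80) ≈ 85.04°
zero (s+2000): 2000 + j922 → |·| = √(2000²+922²) = √4850084 ≈ 2202.3, ∠ = arctan(922/2000) ≈ 24.75°
pole (s+255): 255 + j922 → |·| = √(255²+922²) = √915109 ≈ 956.61, ∠ = arctan(922/255) ≈ 74.54°
pole (s+922): 922 + j922 → |·| = √(922²+922²) = √1700168 ≈ 1303.9, ∠ = arctan(922/922) ≈ 45.00°
|H| = 500 · 2.0381e+06 / 1.2473e+06 ≈ 817
Gain = 20 log₁₀(817) ≈ 58.24 dB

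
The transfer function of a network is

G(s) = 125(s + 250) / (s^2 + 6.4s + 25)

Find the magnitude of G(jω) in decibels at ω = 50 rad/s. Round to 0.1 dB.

At s = jω = j50:
zero (s+250): 250 + j50 → |·| = √(250²+50²) = √65000 ≈ 254.95, ∠ = arctan(50/250) ≈ 11.31°
quadratic: (j50)² + 6.4·j50 + 25 = -2475 + j320 → |·| ≈ 2495.6, ∠ ≈ 172.63°
|G| = 125 · 254.95 / 2495.6 ≈ 12.77
Gain = 20 log₁₀(12.77) ≈ 22.12 dB

22.1 dB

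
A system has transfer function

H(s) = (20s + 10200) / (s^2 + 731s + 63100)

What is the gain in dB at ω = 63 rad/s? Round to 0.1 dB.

Substitute s = j63:
Numerator: 20(j63) + 10200 = 10200 + j1260
Denominator: (j63)^2 + 731(j63) + 63100 = 59131 + j46053
|N| = √(10200² + 1260²) ≈ 10278, ∠N ≈ 7.04°
|D| = √(59131² + 46053²) ≈ 74949, ∠D ≈ 37.91°
|H| = 10278 / 74949 ≈ 0.13713
Gain = 20 log₁₀(0.13713) ≈ -17.26 dB

-17.3 dB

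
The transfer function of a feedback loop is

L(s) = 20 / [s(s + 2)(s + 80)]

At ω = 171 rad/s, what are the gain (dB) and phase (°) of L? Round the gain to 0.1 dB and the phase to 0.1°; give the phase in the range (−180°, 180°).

-108.8 dB, 115.7°

At s = jω = j171:
pole (s+2): 2 + j171 → |·| = √(2²+171²) = √29245 ≈ 171.01, ∠ = arctan(171/2) ≈ 89.33°
pole (s+80): 80 + j171 → |·| = √(80²+171²) = √35641 ≈ 188.79, ∠ = arctan(171/80) ≈ 64.93°
pole at origin: |s| = 171, ∠ = 90.00° (in denominator)
|L| = 20 / 5.5207e+06 ≈ 3.6227e-06
Gain = 20 log₁₀(3.6227e-06) ≈ -108.82 dB
∠L = 0.00° − 244.26° = -244.26° ≡ 115.74° (principal value)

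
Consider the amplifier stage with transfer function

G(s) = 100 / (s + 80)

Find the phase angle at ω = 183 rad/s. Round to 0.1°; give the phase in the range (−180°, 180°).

Substitute s = j183:
Numerator: 100 = 100 + j0
Denominator: (j183) + 80 = 80 + j183
|N| = √(100² + 0²) ≈ 100, ∠N ≈ 0.00°
|D| = √(80² + 183²) ≈ 199.72, ∠D ≈ 66.39°
∠G = 0.00° − 66.39° = -66.39°

-66.4°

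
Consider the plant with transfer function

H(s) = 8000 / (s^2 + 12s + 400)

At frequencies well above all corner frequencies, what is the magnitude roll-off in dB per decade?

-40 dB/decade

Each pole contributes −20 dB/decade at high frequency; each zero contributes +20 dB/decade.
Net: 0 zero(s) − 2 pole(s) → -40 dB/decade.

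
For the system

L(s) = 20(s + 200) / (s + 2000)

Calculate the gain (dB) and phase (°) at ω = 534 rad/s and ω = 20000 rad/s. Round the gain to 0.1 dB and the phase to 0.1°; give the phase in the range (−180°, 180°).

At s = jω = j534:
zero (s+200): 200 + j534 → |·| = √(200²+534²) = √325156 ≈ 570.22, ∠ = arctan(534/200) ≈ 69.47°
pole (s+2000): 2000 + j534 → |·| = √(2000²+534²) = √4285156 ≈ 2070.1, ∠ = arctan(534/2000) ≈ 14.95°
|L| = 20 · 570.22 / 2070.1 ≈ 5.5091
Gain = 20 log₁₀(5.5091) ≈ 14.82 dB
∠L = 69.47° − 14.95° = 54.52°

At s = jω = j20000:
zero (s+200): 200 + j20000 → |·| = √(200²+20000²) = √400040000 ≈ 20001, ∠ = arctan(20000/200) ≈ 89.43°
pole (s+2000): 2000 + j20000 → |·| = √(2000²+20000²) = √404000000 ≈ 20100, ∠ = arctan(20000/2000) ≈ 84.29°
|L| = 20 · 20001 / 20100 ≈ 19.901
Gain = 20 log₁₀(19.901) ≈ 25.98 dB
∠L = 89.43° − 84.29° = 5.14°

ω = 534: 14.8 dB, 54.5°; ω = 20000: 26.0 dB, 5.1°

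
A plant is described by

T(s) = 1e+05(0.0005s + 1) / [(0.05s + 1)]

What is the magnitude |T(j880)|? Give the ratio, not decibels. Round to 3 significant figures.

2.48e+03

At ω = 880 rad/s:
zero (1 + j880·0.0005) = 1 + j0.44 → |·| ≈ 1.0925, ∠ ≈ 23.75°
pole (1 + j880·0.05) = 1 + j44 → |·| ≈ 44.011, ∠ ≈ 88.70°
|T| = 1e+05 · 1.0925 / (44.011) ≈ 2482.3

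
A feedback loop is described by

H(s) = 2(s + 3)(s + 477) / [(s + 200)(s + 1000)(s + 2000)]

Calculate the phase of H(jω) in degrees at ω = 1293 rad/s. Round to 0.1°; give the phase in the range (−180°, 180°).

At s = jω = j1293:
zero (s+3): 3 + j1293 → |·| = √(3²+1293²) = √1671858 ≈ 1293, ∠ = arctan(1293/3) ≈ 89.87°
zero (s+477): 477 + j1293 → |·| = √(477²+1293²) = √1899378 ≈ 1378.2, ∠ = arctan(1293/477) ≈ 69.75°
pole (s+200): 200 + j1293 → |·| = √(200²+1293²) = √1711849 ≈ 1308.4, ∠ = arctan(1293/200) ≈ 81.21°
pole (s+1000): 1000 + j1293 → |·| = √(1000²+1293²) = √2671849 ≈ 1634.6, ∠ = arctan(1293/1000) ≈ 52.28°
pole (s+2000): 2000 + j1293 → |·| = √(2000²+1293²) = √5671849 ≈ 2381.6, ∠ = arctan(1293/2000) ≈ 32.88°
∠H = 159.62° − 166.37° = -6.75°

-6.8°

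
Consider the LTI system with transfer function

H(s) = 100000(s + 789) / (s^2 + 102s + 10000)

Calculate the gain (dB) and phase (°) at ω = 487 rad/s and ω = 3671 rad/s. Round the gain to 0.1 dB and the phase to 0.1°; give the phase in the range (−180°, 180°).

ω = 487: 52.0 dB, -136.0°; ω = 3671: 28.9 dB, -100.5°

At s = jω = j487:
zero (s+789): 789 + j487 → |·| = √(789²+487²) = √859690 ≈ 927.19, ∠ = arctan(487/789) ≈ 31.68°
quadratic: (j487)² + 102·j487 + 10000 = -227169 + j49674 → |·| ≈ 2.3254e+05, ∠ ≈ 167.67°
|H| = 100000 · 927.19 / 2.3254e+05 ≈ 398.72
Gain = 20 log₁₀(398.72) ≈ 52.01 dB
∠H = 31.68° − 167.67° = -135.99°

At s = jω = j3671:
zero (s+789): 789 + j3671 → |·| = √(789²+3671²) = √14098762 ≈ 3754.8, ∠ = arctan(3671/789) ≈ 77.87°
quadratic: (j3671)² + 102·j3671 + 10000 = -13466241 + j374442 → |·| ≈ 1.3471e+07, ∠ ≈ 178.41°
|H| = 100000 · 3754.8 / 1.3471e+07 ≈ 27.873
Gain = 20 log₁₀(27.873) ≈ 28.90 dB
∠H = 77.87° − 178.41° = -100.54°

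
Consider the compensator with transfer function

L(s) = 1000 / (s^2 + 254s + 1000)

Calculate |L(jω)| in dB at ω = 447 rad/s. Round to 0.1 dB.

Substitute s = j447:
Numerator: 1000 = 1000 + j0
Denominator: (j447)^2 + 254(j447) + 1000 = -198809 + j113538
|N| = √(1000² + 0²) ≈ 1000, ∠N ≈ 0.00°
|D| = √(198809² + 113538²) ≈ 2.2895e+05, ∠D ≈ 150.27°
|L| = 1000 / 2.2895e+05 ≈ 0.0043678
Gain = 20 log₁₀(0.0043678) ≈ -47.19 dB

-47.2 dB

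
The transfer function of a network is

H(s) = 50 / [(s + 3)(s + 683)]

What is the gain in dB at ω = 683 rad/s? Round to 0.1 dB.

-82.4 dB

At s = jω = j683:
pole (s+3): 3 + j683 → |·| = √(3²+683²) = √466498 ≈ 683.01, ∠ = arctan(683/3) ≈ 89.75°
pole (s+683): 683 + j683 → |·| = √(683²+683²) = √932978 ≈ 965.91, ∠ = arctan(683/683) ≈ 45.00°
|H| = 50 / 6.5973e+05 ≈ 7.5789e-05
Gain = 20 log₁₀(7.5789e-05) ≈ -82.41 dB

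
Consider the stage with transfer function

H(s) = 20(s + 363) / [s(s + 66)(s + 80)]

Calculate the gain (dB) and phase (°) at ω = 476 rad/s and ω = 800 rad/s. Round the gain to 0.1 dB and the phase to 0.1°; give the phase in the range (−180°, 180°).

ω = 476: -79.3 dB, 160.1°; ω = 800: -89.4 dB, 166.0°

At s = jω = j476:
zero (s+363): 363 + j476 → |·| = √(363²+476²) = √358345 ≈ 598.62, ∠ = arctan(476/363) ≈ 52.67°
pole (s+66): 66 + j476 → |·| = √(66²+476²) = √230932 ≈ 480.55, ∠ = arctan(476/66) ≈ 82.11°
pole (s+80): 80 + j476 → |·| = √(80²+476²) = √232976 ≈ 482.68, ∠ = arctan(476/80) ≈ 80.46°
pole at origin: |s| = 476, ∠ = 90.00° (in denominator)
|H| = 20 · 598.62 / 1.1041e+08 ≈ 0.00010844
Gain = 20 log₁₀(0.00010844) ≈ -79.30 dB
∠H = 52.67° − 252.57° = -199.90° ≡ 160.10° (principal value)

At s = jω = j800:
zero (s+363): 363 + j800 → |·| = √(363²+800²) = √771769 ≈ 878.5, ∠ = arctan(800/363) ≈ 65.59°
pole (s+66): 66 + j800 → |·| = √(66²+800²) = √644356 ≈ 802.72, ∠ = arctan(800/66) ≈ 85.28°
pole (s+80): 80 + j800 → |·| = √(80²+800²) = √646400 ≈ 803.99, ∠ = arctan(800/80) ≈ 84.29°
pole at origin: |s| = 800, ∠ = 90.00° (in denominator)
|H| = 20 · 878.5 / 5.163e+08 ≈ 3.4031e-05
Gain = 20 log₁₀(3.4031e-05) ≈ -89.36 dB
∠H = 65.59° − 259.57° = -193.98° ≡ 166.02° (principal value)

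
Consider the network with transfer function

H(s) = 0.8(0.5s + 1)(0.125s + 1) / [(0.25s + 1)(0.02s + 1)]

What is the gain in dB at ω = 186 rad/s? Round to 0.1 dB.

At ω = 186 rad/s:
zero (1 + j186·0.5) = 1 + j93 → |·| ≈ 93.005, ∠ ≈ 89.38°
zero (1 + j186·0.125) = 1 + j23.25 → |·| ≈ 23.271, ∠ ≈ 87.54°
pole (1 + j186·0.25) = 1 + j46.5 → |·| ≈ 46.511, ∠ ≈ 88.77°
pole (1 + j186·0.02) = 1 + j3.72 → |·| ≈ 3.8521, ∠ ≈ 74.95°
|H| = 0.8 · 93.005 · 23.271 / (46.511 · 3.8521) ≈ 9.664
Gain = 20 log₁₀(9.664) ≈ 19.70 dB

19.7 dB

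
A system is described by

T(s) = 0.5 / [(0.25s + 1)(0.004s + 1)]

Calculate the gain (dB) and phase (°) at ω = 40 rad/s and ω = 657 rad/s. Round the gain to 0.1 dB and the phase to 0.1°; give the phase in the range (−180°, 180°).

At ω = 40 rad/s:
pole (1 + j40·0.25) = 1 + j10 → |·| ≈ 10.05, ∠ ≈ 84.29°
pole (1 + j40·0.004) = 1 + j0.16 → |·| ≈ 1.0127, ∠ ≈ 9.09°
|T| = 0.5 · 1 / (10.05 · 1.0127) ≈ 0.049127
Gain = 20 log₁₀(0.049127) ≈ -26.17 dB
∠T = (0°) − (84.29° + 9.09°) = -93.38°

At ω = 657 rad/s:
pole (1 + j657·0.25) = 1 + j164.25 → |·| ≈ 164.25, ∠ ≈ 89.65°
pole (1 + j657·0.004) = 1 + j2.628 → |·| ≈ 2.8118, ∠ ≈ 69.17°
|T| = 0.5 · 1 / (164.25 · 2.8118) ≈ 0.0010826
Gain = 20 log₁₀(0.0010826) ≈ -59.31 dB
∠T = (0°) − (89.65° + 69.17°) = -158.82°

ω = 40: -26.2 dB, -93.4°; ω = 657: -59.3 dB, -158.8°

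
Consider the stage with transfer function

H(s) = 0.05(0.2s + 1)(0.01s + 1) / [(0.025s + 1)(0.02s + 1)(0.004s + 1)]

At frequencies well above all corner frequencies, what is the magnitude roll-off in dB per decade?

Each pole contributes −20 dB/decade at high frequency; each zero contributes +20 dB/decade.
Net: 2 zero(s) − 3 pole(s) → -20 dB/decade.

-20 dB/decade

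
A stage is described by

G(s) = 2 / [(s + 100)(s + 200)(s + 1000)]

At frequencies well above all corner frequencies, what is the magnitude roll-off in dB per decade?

-60 dB/decade

Each pole contributes −20 dB/decade at high frequency; each zero contributes +20 dB/decade.
Net: 0 zero(s) − 3 pole(s) → -60 dB/decade.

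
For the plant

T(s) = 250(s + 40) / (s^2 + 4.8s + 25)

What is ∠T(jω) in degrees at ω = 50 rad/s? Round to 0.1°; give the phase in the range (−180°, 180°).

At s = jω = j50:
zero (s+40): 40 + j50 → |·| = √(40²+50²) = √4100 ≈ 64.031, ∠ = arctan(50/40) ≈ 51.34°
quadratic: (j50)² + 4.8·j50 + 25 = -2475 + j240 → |·| ≈ 2486.6, ∠ ≈ 174.46°
∠T = 51.34° − 174.46° = -123.12°

-123.1°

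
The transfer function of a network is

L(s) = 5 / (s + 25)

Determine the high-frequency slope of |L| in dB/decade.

Each pole contributes −20 dB/decade at high frequency; each zero contributes +20 dB/decade.
Net: 0 zero(s) − 1 pole(s) → -20 dB/decade.

-20 dB/decade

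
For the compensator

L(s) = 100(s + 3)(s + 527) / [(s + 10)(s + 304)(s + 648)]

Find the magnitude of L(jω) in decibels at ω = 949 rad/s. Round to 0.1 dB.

At s = jω = j949:
zero (s+3): 3 + j949 → |·| = √(3²+949²) = √900610 ≈ 949, ∠ = arctan(949/3) ≈ 89.82°
zero (s+527): 527 + j949 → |·| = √(527²+949²) = √1178330 ≈ 1085.5, ∠ = arctan(949/527) ≈ 60.96°
pole (s+10): 10 + j949 → |·| = √(10²+949²) = √900701 ≈ 949.05, ∠ = arctan(949/10) ≈ 89.40°
pole (s+304): 304 + j949 → |·| = √(304²+949²) = √993017 ≈ 996.5, ∠ = arctan(949/304) ≈ 72.24°
pole (s+648): 648 + j949 → |·| = √(648²+949²) = √1320505 ≈ 1149.1, ∠ = arctan(949/648) ≈ 55.67°
|L| = 100 · 1.0301e+06 / 1.0867e+09 ≈ 0.094792
Gain = 20 log₁₀(0.094792) ≈ -20.46 dB

-20.5 dB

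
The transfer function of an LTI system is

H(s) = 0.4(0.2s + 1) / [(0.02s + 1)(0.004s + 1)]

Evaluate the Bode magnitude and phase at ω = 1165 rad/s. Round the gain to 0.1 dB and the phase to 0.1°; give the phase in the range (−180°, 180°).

At ω = 1165 rad/s:
zero (1 + j1165·0.2) = 1 + j233 → |·| ≈ 233, ∠ ≈ 89.75°
pole (1 + j1165·0.02) = 1 + j23.3 → |·| ≈ 23.321, ∠ ≈ 87.54°
pole (1 + j1165·0.004) = 1 + j4.66 → |·| ≈ 4.7661, ∠ ≈ 77.89°
|H| = 0.4 · 233 / (23.321 · 4.7661) ≈ 0.8385
Gain = 20 log₁₀(0.8385) ≈ -1.53 dB
∠H = (89.75°) − (87.54° + 77.89°) = -75.68°

-1.5 dB, -75.7°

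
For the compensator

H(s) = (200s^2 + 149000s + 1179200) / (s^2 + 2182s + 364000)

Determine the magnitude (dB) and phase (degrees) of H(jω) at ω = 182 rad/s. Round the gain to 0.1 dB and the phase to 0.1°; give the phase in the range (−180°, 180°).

34.6 dB, 51.2°

Substitute s = j182:
Numerator: 200(j182)^2 + 149000(j182) + 1179200 = -5445600 + j27118000
Denominator: (j182)^2 + 2182(j182) + 364000 = 330876 + j397124
|N| = √(5445600² + 27118000²) ≈ 2.7659e+07, ∠N ≈ 101.35°
|D| = √(330876² + 397124²) ≈ 5.169e+05, ∠D ≈ 50.20°
|H| = 2.7659e+07 / 5.169e+05 ≈ 53.509
Gain = 20 log₁₀(53.509) ≈ 34.57 dB
∠H = 101.35° − 50.20° = 51.15°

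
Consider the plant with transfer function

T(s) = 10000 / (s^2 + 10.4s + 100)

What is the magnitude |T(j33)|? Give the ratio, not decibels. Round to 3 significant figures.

9.55

At s = jω = j33:
quadratic: (j33)² + 10.4·j33 + 100 = -989 + j343.2 → |·| ≈ 1046.9, ∠ ≈ 160.86°
|T| = 10000 / 1046.9 ≈ 9.552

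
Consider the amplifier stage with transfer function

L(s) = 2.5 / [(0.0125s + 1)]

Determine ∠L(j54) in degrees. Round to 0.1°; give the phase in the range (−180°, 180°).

-34.0°

At ω = 54 rad/s:
pole (1 + j54·0.0125) = 1 + j0.675 → |·| ≈ 1.2065, ∠ ≈ 34.02°
∠L = (0°) − (34.02°) = -34.02°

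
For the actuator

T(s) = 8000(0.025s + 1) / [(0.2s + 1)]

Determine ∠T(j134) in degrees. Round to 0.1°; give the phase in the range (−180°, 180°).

-14.5°

At ω = 134 rad/s:
zero (1 + j134·0.025) = 1 + j3.35 → |·| ≈ 3.4961, ∠ ≈ 73.38°
pole (1 + j134·0.2) = 1 + j26.8 → |·| ≈ 26.819, ∠ ≈ 87.86°
∠T = (73.38°) − (87.86°) = -14.48°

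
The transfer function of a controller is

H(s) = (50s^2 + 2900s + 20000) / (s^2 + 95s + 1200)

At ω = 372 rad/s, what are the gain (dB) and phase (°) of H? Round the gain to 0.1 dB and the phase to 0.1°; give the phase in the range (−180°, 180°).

33.9 dB, 5.6°

Substitute s = j372:
Numerator: 50(j372)^2 + 2900(j372) + 20000 = -6899200 + j1078800
Denominator: (j372)^2 + 95(j372) + 1200 = -137184 + j35340
|N| = √(6899200² + 1078800²) ≈ 6.983e+06, ∠N ≈ 171.11°
|D| = √(137184² + 35340²) ≈ 1.4166e+05, ∠D ≈ 165.55°
|H| = 6.983e+06 / 1.4166e+05 ≈ 49.294
Gain = 20 log₁₀(49.294) ≈ 33.86 dB
∠H = 171.11° − 165.55° = 5.56°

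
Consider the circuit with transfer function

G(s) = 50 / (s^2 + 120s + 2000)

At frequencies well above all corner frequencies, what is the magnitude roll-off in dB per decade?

-40 dB/decade

Each pole contributes −20 dB/decade at high frequency; each zero contributes +20 dB/decade.
Net: 0 zero(s) − 2 pole(s) → -40 dB/decade.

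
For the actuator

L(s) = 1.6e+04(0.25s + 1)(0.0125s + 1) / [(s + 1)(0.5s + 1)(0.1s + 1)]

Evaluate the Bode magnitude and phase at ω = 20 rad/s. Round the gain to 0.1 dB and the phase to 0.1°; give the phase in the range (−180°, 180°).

At ω = 20 rad/s:
zero (1 + j20·0.25) = 1 + j5 → |·| ≈ 5.099, ∠ ≈ 78.69°
zero (1 + j20·0.0125) = 1 + j0.25 → |·| ≈ 1.0308, ∠ ≈ 14.04°
pole (1 + j20·1) = 1 + j20 → |·| ≈ 20.025, ∠ ≈ 87.14°
pole (1 + j20·0.5) = 1 + j10 → |·| ≈ 10.05, ∠ ≈ 84.29°
pole (1 + j20·0.1) = 1 + j2 → |·| ≈ 2.2361, ∠ ≈ 63.43°
|L| = 1.6e+04 · 5.099 · 1.0308 / (20.025 · 10.05 · 2.2361) ≈ 186.87
Gain = 20 log₁₀(186.87) ≈ 45.43 dB
∠L = (78.69° + 14.04°) − (87.14° + 84.29° + 63.43°) = -142.13°

45.4 dB, -142.1°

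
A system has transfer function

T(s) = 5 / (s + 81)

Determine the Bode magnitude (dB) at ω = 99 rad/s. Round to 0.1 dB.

-28.2 dB

At s = jω = j99:
pole (s+81): 81 + j99 → |·| = √(81²+99²) = √16362 ≈ 127.91, ∠ = arctan(99/81) ≈ 50.71°
|T| = 5 / 127.91 ≈ 0.03909
Gain = 20 log₁₀(0.03909) ≈ -28.16 dB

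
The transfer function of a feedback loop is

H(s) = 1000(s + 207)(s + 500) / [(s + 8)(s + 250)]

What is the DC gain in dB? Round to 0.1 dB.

H(0) = 1000·207·500 / (8·250) = 51750
20 log₁₀(51750) ≈ 94.28 dB

94.3 dB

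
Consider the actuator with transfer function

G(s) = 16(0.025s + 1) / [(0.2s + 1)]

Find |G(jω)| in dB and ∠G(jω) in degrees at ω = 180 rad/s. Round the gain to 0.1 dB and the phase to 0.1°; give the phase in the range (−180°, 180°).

6.2 dB, -10.9°

At ω = 180 rad/s:
zero (1 + j180·0.025) = 1 + j4.5 → |·| ≈ 4.6098, ∠ ≈ 77.47°
pole (1 + j180·0.2) = 1 + j36 → |·| ≈ 36.014, ∠ ≈ 88.41°
|G| = 16 · 4.6098 / (36.014) ≈ 2.048
Gain = 20 log₁₀(2.048) ≈ 6.23 dB
∠G = (77.47°) − (88.41°) = -10.94°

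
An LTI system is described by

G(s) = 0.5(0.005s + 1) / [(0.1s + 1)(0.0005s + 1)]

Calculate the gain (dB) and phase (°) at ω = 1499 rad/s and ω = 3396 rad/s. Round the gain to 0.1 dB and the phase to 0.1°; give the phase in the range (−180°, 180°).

ω = 1499: -33.9 dB, -44.1°; ω = 3396: -37.9 dB, -62.7°

At ω = 1499 rad/s:
zero (1 + j1499·0.005) = 1 + j7.495 → |·| ≈ 7.5614, ∠ ≈ 82.40°
pole (1 + j1499·0.1) = 1 + j149.9 → |·| ≈ 149.9, ∠ ≈ 89.62°
pole (1 + j1499·0.0005) = 1 + j0.7495 → |·| ≈ 1.2497, ∠ ≈ 36.85°
|G| = 0.5 · 7.5614 / (149.9 · 1.2497) ≈ 0.020182
Gain = 20 log₁₀(0.020182) ≈ -33.90 dB
∠G = (82.40°) − (89.62° + 36.85°) = -44.07°

At ω = 3396 rad/s:
zero (1 + j3396·0.005) = 1 + j16.98 → |·| ≈ 17.009, ∠ ≈ 86.63°
pole (1 + j3396·0.1) = 1 + j339.6 → |·| ≈ 339.6, ∠ ≈ 89.83°
pole (1 + j3396·0.0005) = 1 + j1.698 → |·| ≈ 1.9706, ∠ ≈ 59.50°
|G| = 0.5 · 17.009 / (339.6 · 1.9706) ≈ 0.012708
Gain = 20 log₁₀(0.012708) ≈ -37.92 dB
∠G = (86.63°) − (89.83° + 59.50°) = -62.70°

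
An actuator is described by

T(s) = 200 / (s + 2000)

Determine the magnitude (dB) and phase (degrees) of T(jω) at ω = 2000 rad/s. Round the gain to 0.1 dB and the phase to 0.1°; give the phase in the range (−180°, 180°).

-23.0 dB, -45.0°

At s = jω = j2000:
pole (s+2000): 2000 + j2000 → |·| = √(2000²+2000²) = √8000000 ≈ 2828.4, ∠ = arctan(2000/2000) ≈ 45.00°
|T| = 200 / 2828.4 ≈ 0.070711
Gain = 20 log₁₀(0.070711) ≈ -23.01 dB
∠T = 0.00° − 45.00° = -45.00°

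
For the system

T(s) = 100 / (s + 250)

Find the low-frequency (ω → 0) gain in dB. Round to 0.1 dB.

-8.0 dB

T(0) = 100 / (250) = 0.4
20 log₁₀(0.4) ≈ -7.96 dB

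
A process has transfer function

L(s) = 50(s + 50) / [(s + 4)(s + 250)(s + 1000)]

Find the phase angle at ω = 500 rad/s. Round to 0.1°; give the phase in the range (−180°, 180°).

At s = jω = j500:
zero (s+50): 50 + j500 → |·| = √(50²+500²) = √252500 ≈ 502.49, ∠ = arctan(500/50) ≈ 84.29°
pole (s+4): 4 + j500 → |·| = √(4²+500²) = √250016 ≈ 500.02, ∠ = arctan(500/4) ≈ 89.54°
pole (s+250): 250 + j500 → |·| = √(250²+500²) = √312500 ≈ 559.02, ∠ = arctan(500/250) ≈ 63.43°
pole (s+1000): 1000 + j500 → |·| = √(1000²+500²) = √1250000 ≈ 1118, ∠ = arctan(500/1000) ≈ 26.57°
∠L = 84.29° − 179.54° = -95.25°

-95.3°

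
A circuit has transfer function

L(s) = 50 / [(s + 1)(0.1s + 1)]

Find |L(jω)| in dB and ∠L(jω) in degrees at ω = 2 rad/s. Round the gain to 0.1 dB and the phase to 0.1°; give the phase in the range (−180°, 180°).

At ω = 2 rad/s:
pole (1 + j2·1) = 1 + j2 → |·| ≈ 2.2361, ∠ ≈ 63.43°
pole (1 + j2·0.1) = 1 + j0.2 → |·| ≈ 1.0198, ∠ ≈ 11.31°
|L| = 50 · 1 / (2.2361 · 1.0198) ≈ 21.926
Gain = 20 log₁₀(21.926) ≈ 26.82 dB
∠L = (0°) − (63.43° + 11.31°) = -74.74°

26.8 dB, -74.7°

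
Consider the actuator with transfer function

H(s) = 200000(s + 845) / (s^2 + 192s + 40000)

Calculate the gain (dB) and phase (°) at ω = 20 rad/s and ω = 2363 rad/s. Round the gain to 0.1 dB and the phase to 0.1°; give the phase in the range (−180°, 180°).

ω = 20: 72.6 dB, -4.2°; ω = 2363: 39.1 dB, -105.0°

At s = jω = j20:
zero (s+845): 845 + j20 → |·| = √(845²+20²) = √714425 ≈ 845.24, ∠ = arctan(20/845) ≈ 1.36°
quadratic: (j20)² + 192·j20 + 40000 = 39600 + j3840 → |·| ≈ 39786, ∠ ≈ 5.54°
|H| = 200000 · 845.24 / 39786 ≈ 4248.9
Gain = 20 log₁₀(4248.9) ≈ 72.57 dB
∠H = 1.36° − 5.54° = -4.18°

At s = jω = j2363:
zero (s+845): 845 + j2363 → |·| = √(845²+2363²) = √6297794 ≈ 2509.5, ∠ = arctan(2363/845) ≈ 70.32°
quadratic: (j2363)² + 192·j2363 + 40000 = -5543769 + j453696 → |·| ≈ 5.5623e+06, ∠ ≈ 175.32°
|H| = 200000 · 2509.5 / 5.5623e+06 ≈ 90.232
Gain = 20 log₁₀(90.232) ≈ 39.11 dB
∠H = 70.32° − 175.32° = -105.00°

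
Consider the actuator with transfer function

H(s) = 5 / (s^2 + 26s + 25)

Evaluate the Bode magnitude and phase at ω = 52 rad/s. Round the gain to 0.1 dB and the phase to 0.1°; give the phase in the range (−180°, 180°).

Substitute s = j52:
Numerator: 5 = 5 + j0
Denominator: (j52)^2 + 26(j52) + 25 = -2679 + j1352
|N| = √(5² + 0²) ≈ 5, ∠N ≈ 0.00°
|D| = √(2679² + 1352²) ≈ 3000.8, ∠D ≈ 153.22°
|H| = 5 / 3000.8 ≈ 0.0016662
Gain = 20 log₁₀(0.0016662) ≈ -55.57 dB
∠H = 0.00° − 153.22° = -153.22°

-55.6 dB, -153.2°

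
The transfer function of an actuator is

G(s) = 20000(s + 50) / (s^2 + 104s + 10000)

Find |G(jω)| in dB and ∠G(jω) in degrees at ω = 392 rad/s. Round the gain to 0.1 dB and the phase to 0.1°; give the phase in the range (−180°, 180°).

34.5 dB, -81.4°

At s = jω = j392:
zero (s+50): 50 + j392 → |·| = √(50²+392²) = √156164 ≈ 395.18, ∠ = arctan(392/50) ≈ 82.73°
quadratic: (j392)² + 104·j392 + 10000 = -143664 + j40768 → |·| ≈ 1.4934e+05, ∠ ≈ 164.16°
|G| = 20000 · 395.18 / 1.4934e+05 ≈ 52.924
Gain = 20 log₁₀(52.924) ≈ 34.47 dB
∠G = 82.73° − 164.16° = -81.43°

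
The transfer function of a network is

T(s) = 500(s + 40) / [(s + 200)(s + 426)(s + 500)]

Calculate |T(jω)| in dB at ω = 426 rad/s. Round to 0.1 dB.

At s = jω = j426:
zero (s+40): 40 + j426 → |·| = √(40²+426²) = √183076 ≈ 427.87, ∠ = arctan(426/40) ≈ 84.64°
pole (s+200): 200 + j426 → |·| = √(200²+426²) = √221476 ≈ 470.61, ∠ = arctan(426/200) ≈ 64.85°
pole (s+426): 426 + j426 → |·| = √(426²+426²) = √362952 ≈ 602.45, ∠ = arctan(426/426) ≈ 45.00°
pole (s+500): 500 + j426 → |·| = √(500²+426²) = √431476 ≈ 656.87, ∠ = arctan(426/500) ≈ 40.43°
|T| = 500 · 427.87 / 1.8624e+08 ≈ 0.0011487
Gain = 20 log₁₀(0.0011487) ≈ -58.80 dB

-58.8 dB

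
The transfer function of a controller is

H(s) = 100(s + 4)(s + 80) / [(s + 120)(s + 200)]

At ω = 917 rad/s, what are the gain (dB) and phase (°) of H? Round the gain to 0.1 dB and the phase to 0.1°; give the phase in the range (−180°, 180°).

39.8 dB, 14.5°

At s = jω = j917:
zero (s+4): 4 + j917 → |·| = √(4²+917²) = √840905 ≈ 917.01, ∠ = arctan(917/4) ≈ 89.75°
zero (s+80): 80 + j917 → |·| = √(80²+917²) = √847289 ≈ 920.48, ∠ = arctan(917/80) ≈ 85.01°
pole (s+120): 120 + j917 → |·| = √(120²+917²) = √855289 ≈ 924.82, ∠ = arctan(917/120) ≈ 82.54°
pole (s+200): 200 + j917 → |·| = √(200²+917²) = √880889 ≈ 938.56, ∠ = arctan(917/200) ≈ 77.70°
|H| = 100 · 8.4409e+05 / 8.68e+05 ≈ 97.245
Gain = 20 log₁₀(97.245) ≈ 39.76 dB
∠H = 174.76° − 160.24° = 14.52°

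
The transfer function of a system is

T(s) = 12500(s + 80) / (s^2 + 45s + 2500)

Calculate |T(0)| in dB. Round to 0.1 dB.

T(0) = 12500·80 / 2500 = 400
20 log₁₀(400) ≈ 52.04 dB

52.0 dB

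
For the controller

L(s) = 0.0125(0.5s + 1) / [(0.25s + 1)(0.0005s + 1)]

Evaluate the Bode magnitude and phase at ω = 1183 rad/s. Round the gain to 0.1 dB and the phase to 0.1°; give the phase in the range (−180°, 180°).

-33.3 dB, -30.5°

At ω = 1183 rad/s:
zero (1 + j1183·0.5) = 1 + j591.5 → |·| ≈ 591.5, ∠ ≈ 89.90°
pole (1 + j1183·0.25) = 1 + j295.75 → |·| ≈ 295.75, ∠ ≈ 89.81°
pole (1 + j1183·0.0005) = 1 + j0.5915 → |·| ≈ 1.1618, ∠ ≈ 30.60°
|L| = 0.0125 · 591.5 / (295.75 · 1.1618) ≈ 0.021518
Gain = 20 log₁₀(0.021518) ≈ -33.34 dB
∠L = (89.90°) − (89.81° + 30.60°) = -30.51°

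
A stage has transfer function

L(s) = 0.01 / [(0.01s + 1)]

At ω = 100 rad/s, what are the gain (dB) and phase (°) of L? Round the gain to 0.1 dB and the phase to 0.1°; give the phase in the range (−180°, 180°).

-43.0 dB, -45.0°

At ω = 100 rad/s:
pole (1 + j100·0.01) = 1 + j1 → |·| ≈ 1.4142, ∠ ≈ 45.00°
|L| = 0.01 · 1 / (1.4142) ≈ 0.0070711
Gain = 20 log₁₀(0.0070711) ≈ -43.01 dB
∠L = (0°) − (45.00°) = -45.00°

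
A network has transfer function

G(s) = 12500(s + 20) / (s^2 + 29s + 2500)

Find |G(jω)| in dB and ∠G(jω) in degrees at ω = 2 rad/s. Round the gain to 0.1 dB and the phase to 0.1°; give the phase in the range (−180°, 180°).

40.1 dB, 4.4°

At s = jω = j2:
zero (s+20): 20 + j2 → |·| = √(20²+2²) = √404 ≈ 20.1, ∠ = arctan(2/20) ≈ 5.71°
quadratic: (j2)² + 29·j2 + 2500 = 2496 + j58 → |·| ≈ 2496.7, ∠ ≈ 1.33°
|G| = 12500 · 20.1 / 2496.7 ≈ 100.63
Gain = 20 log₁₀(100.63) ≈ 40.05 dB
∠G = 5.71° − 1.33° = 4.38°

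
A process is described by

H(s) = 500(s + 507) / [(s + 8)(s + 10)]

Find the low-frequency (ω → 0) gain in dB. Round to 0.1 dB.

H(0) = 500·507 / (8·10) ≈ 3168.8
20 log₁₀(3168.8) ≈ 70.02 dB

70.0 dB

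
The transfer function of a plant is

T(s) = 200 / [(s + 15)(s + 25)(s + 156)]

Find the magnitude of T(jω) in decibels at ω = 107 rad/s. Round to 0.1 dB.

-81.0 dB

At s = jω = j107:
pole (s+15): 15 + j107 → |·| = √(15²+107²) = √11674 ≈ 108.05, ∠ = arctan(107/15) ≈ 82.02°
pole (s+25): 25 + j107 → |·| = √(25²+107²) = √12074 ≈ 109.88, ∠ = arctan(107/25) ≈ 76.85°
pole (s+156): 156 + j107 → |·| = √(156²+107²) = √35785 ≈ 189.17, ∠ = arctan(107/156) ≈ 34.45°
|T| = 200 / 2.2459e+06 ≈ 8.9051e-05
Gain = 20 log₁₀(8.9051e-05) ≈ -81.01 dB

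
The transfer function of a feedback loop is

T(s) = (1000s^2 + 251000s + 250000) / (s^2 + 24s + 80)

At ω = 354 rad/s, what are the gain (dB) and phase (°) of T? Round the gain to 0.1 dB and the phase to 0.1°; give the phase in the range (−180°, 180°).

61.7 dB, -31.5°

Substitute s = j354:
Numerator: 1000(j354)^2 + 251000(j354) + 250000 = -125066000 + j88854000
Denominator: (j354)^2 + 24(j354) + 80 = -125236 + j8496
|N| = √(125066000² + 88854000²) ≈ 1.5342e+08, ∠N ≈ 144.61°
|D| = √(125236² + 8496²) ≈ 1.2552e+05, ∠D ≈ 176.12°
|T| = 1.5342e+08 / 1.2552e+05 ≈ 1222.3
Gain = 20 log₁₀(1222.3) ≈ 61.74 dB
∠T = 144.61° − 176.12° = -31.51°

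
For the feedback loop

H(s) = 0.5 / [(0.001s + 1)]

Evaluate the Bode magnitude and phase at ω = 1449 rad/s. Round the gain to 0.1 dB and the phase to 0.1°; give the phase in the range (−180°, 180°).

-10.9 dB, -55.4°

At ω = 1449 rad/s:
pole (1 + j1449·0.001) = 1 + j1.449 → |·| ≈ 1.7606, ∠ ≈ 55.39°
|H| = 0.5 · 1 / (1.7606) ≈ 0.28399
Gain = 20 log₁₀(0.28399) ≈ -10.93 dB
∠H = (0°) − (55.39°) = -55.39°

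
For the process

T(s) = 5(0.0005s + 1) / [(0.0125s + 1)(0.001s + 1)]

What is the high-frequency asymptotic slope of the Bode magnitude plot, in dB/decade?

Each pole contributes −20 dB/decade at high frequency; each zero contributes +20 dB/decade.
Net: 1 zero(s) − 2 pole(s) → -20 dB/decade.

-20 dB/decade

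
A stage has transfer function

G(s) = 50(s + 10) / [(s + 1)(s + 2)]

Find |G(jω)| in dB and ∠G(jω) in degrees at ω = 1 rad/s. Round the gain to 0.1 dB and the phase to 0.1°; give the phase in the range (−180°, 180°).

At s = jω = j1:
zero (s+10): 10 + j1 → |·| = √(10²+1²) = √101 ≈ 10.05, ∠ = arctan(1/10) ≈ 5.71°
pole (s+1): 1 + j1 → |·| = √(1²+1²) = √2 ≈ 1.4142, ∠ = arctan(1/1) ≈ 45.00°
pole (s+2): 2 + j1 → |·| = √(2²+1²) = √5 ≈ 2.2361, ∠ = arctan(1/2) ≈ 26.57°
|G| = 50 · 10.05 / 3.1623 ≈ 158.9
Gain = 20 log₁₀(158.9) ≈ 44.02 dB
∠G = 5.71° − 71.57° = -65.86°

44.0 dB, -65.9°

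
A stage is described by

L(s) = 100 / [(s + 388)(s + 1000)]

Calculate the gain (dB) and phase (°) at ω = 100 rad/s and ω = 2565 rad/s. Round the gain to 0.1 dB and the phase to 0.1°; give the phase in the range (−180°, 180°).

At s = jω = j100:
pole (s+388): 388 + j100 → |·| = √(388²+100²) = √160544 ≈ 400.68, ∠ = arctan(100/388) ≈ 14.45°
pole (s+1000): 1000 + j100 → |·| = √(1000²+100²) = √1010000 ≈ 1005, ∠ = arctan(100/1000) ≈ 5.71°
|L| = 100 / 4.0268e+05 ≈ 0.00024834
Gain = 20 log₁₀(0.00024834) ≈ -72.10 dB
∠L = 0.00° − 20.16° = -20.16°

At s = jω = j2565:
pole (s+388): 388 + j2565 → |·| = √(388²+2565²) = √6729769 ≈ 2594.2, ∠ = arctan(2565/388) ≈ 81.40°
pole (s+1000): 1000 + j2565 → |·| = √(1000²+2565²) = √7579225 ≈ 2753, ∠ = arctan(2565/1000) ≈ 68.70°
|L| = 100 / 7.1418e+06 ≈ 1.4002e-05
Gain = 20 log₁₀(1.4002e-05) ≈ -97.08 dB
∠L = 0.00° − 150.10° = -150.10°

ω = 100: -72.1 dB, -20.2°; ω = 2565: -97.1 dB, -150.1°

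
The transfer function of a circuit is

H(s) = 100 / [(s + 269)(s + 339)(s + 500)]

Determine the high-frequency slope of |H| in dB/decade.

Each pole contributes −20 dB/decade at high frequency; each zero contributes +20 dB/decade.
Net: 0 zero(s) − 3 pole(s) → -60 dB/decade.

-60 dB/decade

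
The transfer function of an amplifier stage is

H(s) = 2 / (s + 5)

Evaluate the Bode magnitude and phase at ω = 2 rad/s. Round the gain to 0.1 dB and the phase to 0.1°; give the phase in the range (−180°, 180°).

-8.6 dB, -21.8°

Substitute s = j2:
Numerator: 2 = 2 + j0
Denominator: (j2) + 5 = 5 + j2
|N| = √(2² + 0²) ≈ 2, ∠N ≈ 0.00°
|D| = √(5² + 2²) ≈ 5.3852, ∠D ≈ 21.80°
|H| = 2 / 5.3852 ≈ 0.37139
Gain = 20 log₁₀(0.37139) ≈ -8.60 dB
∠H = 0.00° − 21.80° = -21.80°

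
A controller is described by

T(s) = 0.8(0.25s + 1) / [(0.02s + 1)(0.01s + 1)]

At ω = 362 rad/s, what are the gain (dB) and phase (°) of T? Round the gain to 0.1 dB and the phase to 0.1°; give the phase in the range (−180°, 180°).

At ω = 362 rad/s:
zero (1 + j362·0.25) = 1 + j90.5 → |·| ≈ 90.506, ∠ ≈ 89.37°
pole (1 + j362·0.02) = 1 + j7.24 → |·| ≈ 7.3087, ∠ ≈ 82.14°
pole (1 + j362·0.01) = 1 + j3.62 → |·| ≈ 3.7556, ∠ ≈ 74.56°
|T| = 0.8 · 90.506 / (7.3087 · 3.7556) ≈ 2.6378
Gain = 20 log₁₀(2.6378) ≈ 8.42 dB
∠T = (89.37°) − (82.14° + 74.56°) = -67.33°

8.4 dB, -67.3°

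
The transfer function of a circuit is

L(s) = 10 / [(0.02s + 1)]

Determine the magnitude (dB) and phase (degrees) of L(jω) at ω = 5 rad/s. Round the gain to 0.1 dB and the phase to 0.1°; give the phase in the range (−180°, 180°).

At ω = 5 rad/s:
pole (1 + j5·0.02) = 1 + j0.1 → |·| ≈ 1.005, ∠ ≈ 5.71°
|L| = 10 · 1 / (1.005) ≈ 9.9502
Gain = 20 log₁₀(9.9502) ≈ 19.96 dB
∠L = (0°) − (5.71°) = -5.71°

20.0 dB, -5.7°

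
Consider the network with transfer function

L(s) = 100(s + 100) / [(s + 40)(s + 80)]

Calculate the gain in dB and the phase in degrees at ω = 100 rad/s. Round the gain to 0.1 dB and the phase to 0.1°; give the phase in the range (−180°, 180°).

0.2 dB, -74.5°

At s = jω = j100:
zero (s+100): 100 + j100 → |·| = √(100²+100²) = √20000 ≈ 141.42, ∠ = arctan(100/100) ≈ 45.00°
pole (s+40): 40 + j100 → |·| = √(40²+100²) = √11600 ≈ 107.7, ∠ = arctan(100/40) ≈ 68.20°
pole (s+80): 80 + j100 → |·| = √(80²+100²) = √16400 ≈ 128.06, ∠ = arctan(100/80) ≈ 51.34°
|L| = 100 · 141.42 / 13792 ≈ 1.0254
Gain = 20 log₁₀(1.0254) ≈ 0.22 dB
∠L = 45.00° − 119.54° = -74.54°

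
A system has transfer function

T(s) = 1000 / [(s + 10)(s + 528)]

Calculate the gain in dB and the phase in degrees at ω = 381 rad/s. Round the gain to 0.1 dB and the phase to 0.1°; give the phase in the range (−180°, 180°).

-47.9 dB, -124.3°

At s = jω = j381:
pole (s+10): 10 + j381 → |·| = √(10²+381²) = √145261 ≈ 381.13, ∠ = arctan(381/10) ≈ 88.50°
pole (s+528): 528 + j381 → |·| = √(528²+381²) = √423945 ≈ 651.11, ∠ = arctan(381/528) ≈ 35.81°
|T| = 1000 / 2.4816e+05 ≈ 0.0040297
Gain = 20 log₁₀(0.0040297) ≈ -47.89 dB
∠T = 0.00° − 124.31° = -124.31°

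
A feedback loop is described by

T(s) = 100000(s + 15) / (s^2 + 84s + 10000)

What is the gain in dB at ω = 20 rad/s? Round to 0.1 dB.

At s = jω = j20:
zero (s+15): 15 + j20 → |·| = √(15²+20²) = √625 ≈ 25, ∠ = arctan(20/15) ≈ 53.13°
quadratic: (j20)² + 84·j20 + 10000 = 9600 + j1680 → |·| ≈ 9745.9, ∠ ≈ 9.93°
|T| = 100000 · 25 / 9745.9 ≈ 256.52
Gain = 20 log₁₀(256.52) ≈ 48.18 dB

48.2 dB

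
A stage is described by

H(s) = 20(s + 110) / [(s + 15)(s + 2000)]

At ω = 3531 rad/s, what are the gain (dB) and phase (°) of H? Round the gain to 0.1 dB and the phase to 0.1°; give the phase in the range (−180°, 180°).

At s = jω = j3531:
zero (s+110): 110 + j3531 → |·| = √(110²+3531²) = √12480061 ≈ 3532.7, ∠ = arctan(3531/110) ≈ 88.22°
pole (s+15): 15 + j3531 → |·| = √(15²+3531²) = √12468186 ≈ 3531, ∠ = arctan(3531/15) ≈ 89.76°
pole (s+2000): 2000 + j3531 → |·| = √(2000²+3531²) = √16467961 ≈ 4058.1, ∠ = arctan(3531/2000) ≈ 60.47°
|H| = 20 · 3532.7 / 1.4329e+07 ≈ 0.0049308
Gain = 20 log₁₀(0.0049308) ≈ -46.14 dB
∠H = 88.22° − 150.23° = -62.01°

-46.1 dB, -62.0°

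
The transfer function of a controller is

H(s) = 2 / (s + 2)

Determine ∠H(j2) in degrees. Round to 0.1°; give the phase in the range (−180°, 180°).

-45.0°

Substitute s = j2:
Numerator: 2 = 2 + j0
Denominator: (j2) + 2 = 2 + j2
|N| = √(2² + 0²) ≈ 2, ∠N ≈ 0.00°
|D| = √(2² + 2²) ≈ 2.8284, ∠D ≈ 45.00°
∠H = 0.00° − 45.00° = -45.00°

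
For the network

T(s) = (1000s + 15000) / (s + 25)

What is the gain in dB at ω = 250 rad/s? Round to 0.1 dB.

60.0 dB

Substitute s = j250:
Numerator: 1000(j250) + 15000 = 15000 + j250000
Denominator: (j250) + 25 = 25 + j250
|N| = √(15000² + 250000²) ≈ 2.5045e+05, ∠N ≈ 86.57°
|D| = √(25² + 250²) ≈ 251.25, ∠D ≈ 84.29°
|T| = 2.5045e+05 / 251.25 ≈ 996.82
Gain = 20 log₁₀(996.82) ≈ 59.97 dB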